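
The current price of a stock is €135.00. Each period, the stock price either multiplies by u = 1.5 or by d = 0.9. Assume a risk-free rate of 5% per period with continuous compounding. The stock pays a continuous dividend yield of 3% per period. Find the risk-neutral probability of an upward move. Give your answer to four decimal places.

Per-period risk-free factor R = e^0.05 = 1.0513; dividend-adjusted growth = e^(0.05−0.03) = 1.0202.
Risk-neutral probability p = (1.0202 − 0.9)/(1.5 − 0.9) = 0.1202/0.6000 = 0.2003

p = 0.2003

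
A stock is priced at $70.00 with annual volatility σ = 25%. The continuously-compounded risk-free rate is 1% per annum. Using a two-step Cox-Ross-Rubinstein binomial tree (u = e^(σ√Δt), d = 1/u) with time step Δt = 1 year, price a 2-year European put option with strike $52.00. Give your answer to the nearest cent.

$2.75

CRR parameters: u = e^(σ√Δt) = e^(0.25·√1) = 1.2840, d = 1/u = 0.7788
Per-period rate: rΔt = 0.01·1 = 0.01, so R = e^0.01 = 1.0101
Risk-neutral probability p = (e^0.01 − 0.7788)/(1.2840 − 0.7788) = 0.2312/0.5052 = 0.4577
Terminal stock prices: S_uu = 115.4, S_ud = 70, S_dd = 42.46
Terminal payoffs (K − S): max(-63.41, 0) = 0, max(-18, 0) = 0, max(9.543, 0) = 9.543
Node u (S = 89.88): V_u = e^(−0.01)·[0.4577·0.0000 + 0.5423·0.0000] = 0.0000
Node d (S = 54.52): V_d = e^(−0.01)·[0.4577·0.0000 + 0.5423·9.5429] = 5.1234
Node 0 (S = 70): V_0 = e^(−0.01)·[0.4577·0.0000 + 0.5423·5.1234] = 2.7507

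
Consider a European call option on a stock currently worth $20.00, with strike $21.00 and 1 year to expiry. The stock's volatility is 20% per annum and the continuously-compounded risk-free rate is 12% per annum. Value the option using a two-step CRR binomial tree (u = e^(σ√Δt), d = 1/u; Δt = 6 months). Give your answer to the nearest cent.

$2.29

CRR parameters: u = e^(σ√Δt) = e^(0.2·√0.5) = 1.1519, d = 1/u = 0.8681
Per-period rate: rΔt = 0.12·0.5 = 0.06, so R = e^0.06 = 1.0618
Risk-neutral probability p = (e^0.06 − 0.8681)/(1.1519 − 0.8681) = 0.1937/0.2838 = 0.6826
Terminal stock prices: S_uu = 26.54, S_ud = 20, S_dd = 15.07
Terminal payoffs (S − K): max(5.538, 0) = 5.538, max(-1, 0) = 0, max(-5.927, 0) = 0
Node u (S = 23.04): V_u = e^(−0.06)·[0.6826·5.5379 + 0.3174·0.0000] = 3.5601
Node d (S = 17.36): V_d = e^(−0.06)·[0.6826·0.0000 + 0.3174·0.0000] = 0.0000
Node 0 (S = 20): V_0 = e^(−0.06)·[0.6826·3.5601 + 0.3174·0.0000] = 2.2886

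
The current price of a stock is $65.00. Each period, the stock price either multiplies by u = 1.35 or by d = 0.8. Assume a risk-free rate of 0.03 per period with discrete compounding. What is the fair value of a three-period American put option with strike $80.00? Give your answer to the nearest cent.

$18.90

Risk-neutral probability p = (1 + 0.03 − 0.8)/(1.35 − 0.8) = 0.2300/0.5500 = 0.4182
Terminal stock prices: S_uuu = 159.9, S_uud = 94.77, S_udd = 56.16, S_ddd = 33.28
Terminal payoffs (K − S): max(-79.92, 0) = 0, max(-14.77, 0) = 0, max(23.84, 0) = 23.84, max(46.72, 0) = 46.72
Node uu (S = 118.5): continuation = 1/1.03·[0.4182·0.0000 + 0.5818·0.0000] = 0.0000; exercise value = 0.0000 ≤ continuation, so V_uu = 0.0000
Node ud (S = 70.2): continuation = 1/1.03·[0.4182·0.0000 + 0.5818·23.8400] = 13.4665; exercise value = 9.8000 ≤ continuation, so V_ud = 13.4665
Node dd (S = 41.6): continuation = 1/1.03·[0.4182·23.8400 + 0.5818·46.7200] = 36.0699; exercise value = 38.4000 > continuation, so V_dd = 38.4000 (exercise)
Node u (S = 87.75): continuation = 1/1.03·[0.4182·0.0000 + 0.5818·13.4665] = 7.6069; exercise value = 0.0000 ≤ continuation, so V_u = 7.6069
Node d (S = 52): continuation = 1/1.03·[0.4182·13.4665 + 0.5818·38.4000] = 27.1585; exercise value = 28.0000 > continuation, so V_d = 28.0000 (exercise)
Node 0 (S = 65): continuation = 1/1.03·[0.4182·7.6069 + 0.5818·28.0000] = 18.9048; exercise value = 15.0000 ≤ continuation, so V_0 = 18.9048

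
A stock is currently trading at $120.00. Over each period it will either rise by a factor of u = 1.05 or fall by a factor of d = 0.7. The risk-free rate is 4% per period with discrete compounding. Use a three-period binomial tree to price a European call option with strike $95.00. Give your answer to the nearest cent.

Risk-neutral probability p = (1 + 0.04 − 0.7)/(1.05 − 0.7) = 0.3400/0.3500 = 0.9714
Terminal stock prices: S_uuu = 138.9, S_uud = 92.61, S_udd = 61.74, S_ddd = 41.16
Terminal payoffs (S − K): max(43.92, 0) = 43.92, max(-2.39, 0) = 0, max(-33.26, 0) = 0, max(-53.84, 0) = 0
Node uu (S = 132.3): V_uu = 1/1.04·[0.9714·43.9150 + 0.0286·0.0000] = 41.0195
Node ud (S = 88.2): V_ud = 1/1.04·[0.9714·0.0000 + 0.0286·0.0000] = 0.0000
Node dd (S = 58.8): V_dd = 1/1.04·[0.9714·0.0000 + 0.0286·0.0000] = 0.0000
Node u (S = 126): V_u = 1/1.04·[0.9714·41.0195 + 0.0286·0.0000] = 38.3149
Node d (S = 84): V_d = 1/1.04·[0.9714·0.0000 + 0.0286·0.0000] = 0.0000
Node 0 (S = 120): V_0 = 1/1.04·[0.9714·38.3149 + 0.0286·0.0000] = 35.7887

$35.79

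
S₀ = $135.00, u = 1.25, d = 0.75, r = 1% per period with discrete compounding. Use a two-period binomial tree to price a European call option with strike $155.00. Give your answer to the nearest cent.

Risk-neutral probability p = (1 + 0.01 − 0.75)/(1.25 − 0.75) = 0.2600/0.5000 = 0.5200
Terminal stock prices: S_uu = 210.9, S_ud = 126.6, S_dd = 75.94
Terminal payoffs (S − K): max(55.94, 0) = 55.94, max(-28.44, 0) = 0, max(-79.06, 0) = 0
Node u (S = 168.8): V_u = 1/1.01·[0.5200·55.9375 + 0.4800·0.0000] = 28.7995
Node d (S = 101.2): V_d = 1/1.01·[0.5200·0.0000 + 0.4800·0.0000] = 0.0000
Node 0 (S = 135): V_0 = 1/1.01·[0.5200·28.7995 + 0.4800·0.0000] = 14.8275

$14.83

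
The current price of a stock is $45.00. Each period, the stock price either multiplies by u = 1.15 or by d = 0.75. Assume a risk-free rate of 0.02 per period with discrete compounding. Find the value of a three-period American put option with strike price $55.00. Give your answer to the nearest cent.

$11.63

Risk-neutral probability p = (1 + 0.02 − 0.75)/(1.15 − 0.75) = 0.2700/0.4000 = 0.6750
Terminal stock prices: S_uuu = 68.44, S_uud = 44.63, S_udd = 29.11, S_ddd = 18.98
Terminal payoffs (K − S): max(-13.44, 0) = 0, max(10.37, 0) = 10.37, max(25.89, 0) = 25.89, max(36.02, 0) = 36.02
Node uu (S = 59.51): continuation = 1/1.02·[0.6750·0.0000 + 0.3250·10.3656] = 3.3028; exercise value = 0.0000 ≤ continuation, so V_uu = 3.3028
Node ud (S = 38.81): continuation = 1/1.02·[0.6750·10.3656 + 0.3250·25.8906] = 15.1091; exercise value = 16.1875 > continuation, so V_ud = 16.1875 (exercise)
Node dd (S = 25.31): continuation = 1/1.02·[0.6750·25.8906 + 0.3250·36.0156] = 28.6091; exercise value = 29.6875 > continuation, so V_dd = 29.6875 (exercise)
Node u (S = 51.75): continuation = 1/1.02·[0.6750·3.3028 + 0.3250·16.1875] = 7.3434; exercise value = 3.2500 ≤ continuation, so V_u = 7.3434
Node d (S = 33.75): continuation = 1/1.02·[0.6750·16.1875 + 0.3250·29.6875] = 20.1716; exercise value = 21.2500 > continuation, so V_d = 21.2500 (exercise)
Node 0 (S = 45): continuation = 1/1.02·[0.6750·7.3434 + 0.3250·21.2500] = 11.6305; exercise value = 10.0000 ≤ continuation, so V_0 = 11.6305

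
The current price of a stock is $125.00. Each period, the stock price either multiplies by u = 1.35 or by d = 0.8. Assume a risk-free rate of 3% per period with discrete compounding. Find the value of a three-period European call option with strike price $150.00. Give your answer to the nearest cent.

$19.55

Risk-neutral probability p = (1 + 0.03 − 0.8)/(1.35 − 0.8) = 0.2300/0.5500 = 0.4182
Terminal stock prices: S_uuu = 307.5, S_uud = 182.3, S_udd = 108, S_ddd = 64
Terminal payoffs (S − K): max(157.5, 0) = 157.5, max(32.25, 0) = 32.25, max(-42, 0) = 0, max(-86, 0) = 0
Node uu (S = 227.8): V_uu = 1/1.03·[0.4182·157.5469 + 0.5818·32.2500] = 82.1814
Node ud (S = 135): V_ud = 1/1.03·[0.4182·32.2500 + 0.5818·0.0000] = 13.0936
Node dd (S = 80): V_dd = 1/1.03·[0.4182·0.0000 + 0.5818·0.0000] = 0.0000
Node u (S = 168.8): V_u = 1/1.03·[0.4182·82.1814 + 0.5818·13.0936] = 40.7620
Node d (S = 100): V_d = 1/1.03·[0.4182·13.0936 + 0.5818·0.0000] = 5.3160
Node 0 (S = 125): V_0 = 1/1.03·[0.4182·40.7620 + 0.5818·5.3160] = 19.5523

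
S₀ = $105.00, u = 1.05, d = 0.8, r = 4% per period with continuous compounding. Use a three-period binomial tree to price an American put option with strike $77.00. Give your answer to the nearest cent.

$0.03

Risk-neutral probability p = (e^0.04 − 0.8)/(1.05 − 0.8) = 0.2408/0.2500 = 0.9632
Terminal stock prices: S_uuu = 121.6, S_uud = 92.61, S_udd = 70.56, S_ddd = 53.76
Terminal payoffs (K − S): max(-44.55, 0) = 0, max(-15.61, 0) = 0, max(6.44, 0) = 6.44, max(23.24, 0) = 23.24
Node uu (S = 115.8): continuation = e^(−0.04)·[0.9632·0.0000 + 0.0368·0.0000] = 0.0000; exercise value = 0.0000 ≤ continuation, so V_uu = 0.0000
Node ud (S = 88.2): continuation = e^(−0.04)·[0.9632·0.0000 + 0.0368·6.4400] = 0.2274; exercise value = 0.0000 ≤ continuation, so V_ud = 0.2274
Node dd (S = 67.2): continuation = e^(−0.04)·[0.9632·6.4400 + 0.0368·23.2400] = 6.7808; exercise value = 9.8000 > continuation, so V_dd = 9.8000 (exercise)
Node u (S = 110.2): continuation = e^(−0.04)·[0.9632·0.0000 + 0.0368·0.2274] = 0.0080; exercise value = 0.0000 ≤ continuation, so V_u = 0.0080
Node d (S = 84): continuation = e^(−0.04)·[0.9632·0.2274 + 0.0368·9.8000] = 0.5566; exercise value = 0.0000 ≤ continuation, so V_d = 0.5566
Node 0 (S = 105): continuation = e^(−0.04)·[0.9632·0.0080 + 0.0368·0.5566] = 0.0271; exercise value = 0.0000 ≤ continuation, so V_0 = 0.0271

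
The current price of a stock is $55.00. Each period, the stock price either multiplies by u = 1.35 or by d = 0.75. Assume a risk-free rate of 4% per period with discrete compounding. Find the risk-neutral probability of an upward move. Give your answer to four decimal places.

p = 0.4833

Risk-neutral probability p = (1 + 0.04 − 0.75)/(1.35 − 0.75) = 0.2900/0.6000 = 0.4833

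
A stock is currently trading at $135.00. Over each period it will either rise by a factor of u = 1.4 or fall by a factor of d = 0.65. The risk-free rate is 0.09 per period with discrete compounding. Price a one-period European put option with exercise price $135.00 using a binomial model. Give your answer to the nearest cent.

$17.92

Risk-neutral probability p = (1 + 0.09 − 0.65)/(1.4 − 0.65) = 0.4400/0.7500 = 0.5867
Terminal stock prices: S_u = 189, S_d = 87.75
Terminal payoffs (K − S): max(-54, 0) = 0, max(47.25, 0) = 47.25
Node 0 (S = 135): V_0 = 1/1.09·[0.5867·0.0000 + 0.4133·47.2500] = 17.9174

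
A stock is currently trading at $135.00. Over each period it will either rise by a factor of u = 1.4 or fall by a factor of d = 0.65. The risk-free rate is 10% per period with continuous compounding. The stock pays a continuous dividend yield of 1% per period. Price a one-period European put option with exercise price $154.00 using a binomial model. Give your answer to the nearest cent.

$24.44

Per-period risk-free factor R = e^0.1 = 1.1052; dividend-adjusted growth = e^(0.1−0.01) = 1.0942.
Risk-neutral probability p = (1.0942 − 0.65)/(1.4 − 0.65) = 0.4442/0.7500 = 0.5922
Terminal stock prices: S_u = 189, S_d = 87.75
Terminal payoffs (K − S): max(-35, 0) = 0, max(66.25, 0) = 66.25
Node 0 (S = 135): V_0 = e^(−0.1)·[0.5922·0.0000 + 0.4078·66.2500] = 24.4438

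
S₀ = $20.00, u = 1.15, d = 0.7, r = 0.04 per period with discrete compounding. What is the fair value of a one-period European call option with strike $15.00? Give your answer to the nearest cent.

$5.81

Risk-neutral probability p = (1 + 0.04 − 0.7)/(1.15 − 0.7) = 0.3400/0.4500 = 0.7556
Terminal stock prices: S_u = 23, S_d = 14
Terminal payoffs (S − K): max(8, 0) = 8, max(-1, 0) = 0
Node 0 (S = 20): V_0 = 1/1.04·[0.7556·8.0000 + 0.2444·0.0000] = 5.8120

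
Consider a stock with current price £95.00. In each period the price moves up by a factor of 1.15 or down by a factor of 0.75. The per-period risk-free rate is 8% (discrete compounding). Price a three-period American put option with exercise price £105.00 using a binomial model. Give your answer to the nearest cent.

Risk-neutral probability p = (1 + 0.08 − 0.75)/(1.15 − 0.75) = 0.3300/0.4000 = 0.8250
Terminal stock prices: S_uuu = 144.5, S_uud = 94.23, S_udd = 61.45, S_ddd = 40.08
Terminal payoffs (K − S): max(-39.48, 0) = 0, max(10.77, 0) = 10.77, max(43.55, 0) = 43.55, max(64.92, 0) = 64.92
Node uu (S = 125.6): continuation = 1/1.08·[0.8250·0.0000 + 0.1750·10.7719] = 1.7454; exercise value = 0.0000 ≤ continuation, so V_uu = 1.7454
Node ud (S = 81.94): continuation = 1/1.08·[0.8250·10.7719 + 0.1750·43.5469] = 15.2847; exercise value = 23.0625 > continuation, so V_ud = 23.0625 (exercise)
Node dd (S = 53.44): continuation = 1/1.08·[0.8250·43.5469 + 0.1750·64.9219] = 43.7847; exercise value = 51.5625 > continuation, so V_dd = 51.5625 (exercise)
Node u (S = 109.2): continuation = 1/1.08·[0.8250·1.7454 + 0.1750·23.0625] = 5.0703; exercise value = 0.0000 ≤ continuation, so V_u = 5.0703
Node d (S = 71.25): continuation = 1/1.08·[0.8250·23.0625 + 0.1750·51.5625] = 25.9722; exercise value = 33.7500 > continuation, so V_d = 33.7500 (exercise)
Node 0 (S = 95): continuation = 1/1.08·[0.8250·5.0703 + 0.1750·33.7500] = 9.3419; exercise value = 10.0000 > continuation, so V_0 = 10.0000 (exercise)

£10.00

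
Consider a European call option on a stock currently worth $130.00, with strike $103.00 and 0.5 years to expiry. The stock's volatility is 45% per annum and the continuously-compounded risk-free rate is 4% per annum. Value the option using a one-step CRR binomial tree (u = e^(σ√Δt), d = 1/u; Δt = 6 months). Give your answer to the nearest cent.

$33.57

CRR parameters: u = e^(σ√Δt) = e^(0.45·√0.5) = 1.3746, d = 1/u = 0.7275
Per-period rate: rΔt = 0.04·0.5 = 0.02, so R = e^0.02 = 1.0202
Risk-neutral probability p = (e^0.02 − 0.7275)/(1.3746 − 0.7275) = 0.2927/0.6472 = 0.4523
Terminal stock prices: S_u = 178.7, S_d = 94.57
Terminal payoffs (S − K): max(75.7, 0) = 75.7, max(-8.43, 0) = 0
Node 0 (S = 130): V_0 = e^(−0.02)·[0.4523·75.7043 + 0.5477·0.0000] = 33.5652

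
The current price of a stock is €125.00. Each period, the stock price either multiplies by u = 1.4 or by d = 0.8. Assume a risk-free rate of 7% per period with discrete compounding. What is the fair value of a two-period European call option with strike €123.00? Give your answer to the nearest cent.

Risk-neutral probability p = (1 + 0.07 − 0.8)/(1.4 − 0.8) = 0.2700/0.6000 = 0.4500
Terminal stock prices: S_uu = 245, S_ud = 140, S_dd = 80
Terminal payoffs (S − K): max(122, 0) = 122, max(17, 0) = 17, max(-43, 0) = 0
Node u (S = 175): V_u = 1/1.07·[0.4500·122.0000 + 0.5500·17.0000] = 60.0467
Node d (S = 100): V_d = 1/1.07·[0.4500·17.0000 + 0.5500·0.0000] = 7.1495
Node 0 (S = 125): V_0 = 1/1.07·[0.4500·60.0467 + 0.5500·7.1495] = 28.9283

€28.93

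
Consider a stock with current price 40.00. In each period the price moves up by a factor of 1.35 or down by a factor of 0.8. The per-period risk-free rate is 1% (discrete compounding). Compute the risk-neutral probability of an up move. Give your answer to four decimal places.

p = 0.3818

Risk-neutral probability p = (1 + 0.01 − 0.8)/(1.35 − 0.8) = 0.2100/0.5500 = 0.3818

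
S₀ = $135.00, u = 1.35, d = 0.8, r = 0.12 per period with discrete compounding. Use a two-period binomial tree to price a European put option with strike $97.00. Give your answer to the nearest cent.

$1.48

Risk-neutral probability p = (1 + 0.12 − 0.8)/(1.35 − 0.8) = 0.3200/0.5500 = 0.5818
Terminal stock prices: S_uu = 246, S_ud = 145.8, S_dd = 86.4
Terminal payoffs (K − S): max(-149, 0) = 0, max(-48.8, 0) = 0, max(10.6, 0) = 10.6
Node u (S = 182.2): V_u = 1/1.12·[0.5818·0.0000 + 0.4182·0.0000] = 0.0000
Node d (S = 108): V_d = 1/1.12·[0.5818·0.0000 + 0.4182·10.6000] = 3.9578
Node 0 (S = 135): V_0 = 1/1.12·[0.5818·0.0000 + 0.4182·3.9578] = 1.4777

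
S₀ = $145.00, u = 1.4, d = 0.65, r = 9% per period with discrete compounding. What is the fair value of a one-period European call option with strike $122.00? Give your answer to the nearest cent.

$43.60

Risk-neutral probability p = (1 + 0.09 − 0.65)/(1.4 − 0.65) = 0.4400/0.7500 = 0.5867
Terminal stock prices: S_u = 203, S_d = 94.25
Terminal payoffs (S − K): max(81, 0) = 81, max(-27.75, 0) = 0
Node 0 (S = 145): V_0 = 1/1.09·[0.5867·81.0000 + 0.4133·0.0000] = 43.5963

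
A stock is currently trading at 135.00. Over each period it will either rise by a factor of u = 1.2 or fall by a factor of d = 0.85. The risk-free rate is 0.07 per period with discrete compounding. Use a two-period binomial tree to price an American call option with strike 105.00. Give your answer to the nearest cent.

44.19

Risk-neutral probability p = (1 + 0.07 − 0.85)/(1.2 − 0.85) = 0.2200/0.3500 = 0.6286
Terminal stock prices: S_uu = 194.4, S_ud = 137.7, S_dd = 97.54
Terminal payoffs (S − K): max(89.4, 0) = 89.4, max(32.7, 0) = 32.7, max(-7.463, 0) = 0
Node u (S = 162): continuation = 1/1.07·[0.6286·89.4000 + 0.3714·32.7000] = 63.8692; exercise value = 57.0000 ≤ continuation, so V_u = 63.8692
Node d (S = 114.8): continuation = 1/1.07·[0.6286·32.7000 + 0.3714·0.0000] = 19.2096; exercise value = 9.7500 ≤ continuation, so V_d = 19.2096
Node 0 (S = 135): continuation = 1/1.07·[0.6286·63.8692 + 0.3714·19.2096] = 44.1882; exercise value = 30.0000 ≤ continuation, so V_0 = 44.1882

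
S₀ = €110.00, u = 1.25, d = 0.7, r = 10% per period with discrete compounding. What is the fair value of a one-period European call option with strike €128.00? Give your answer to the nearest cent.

Risk-neutral probability p = (1 + 0.1 − 0.7)/(1.25 − 0.7) = 0.4000/0.5500 = 0.7273
Terminal stock prices: S_u = 137.5, S_d = 77
Terminal payoffs (S − K): max(9.5, 0) = 9.5, max(-51, 0) = 0
Node 0 (S = 110): V_0 = 1/1.1·[0.7273·9.5000 + 0.2727·0.0000] = 6.2810

€6.28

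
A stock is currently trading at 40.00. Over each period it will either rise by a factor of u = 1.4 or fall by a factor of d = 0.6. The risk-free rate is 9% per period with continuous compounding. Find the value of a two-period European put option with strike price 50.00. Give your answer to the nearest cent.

Risk-neutral probability p = (e^0.09 − 0.6)/(1.4 − 0.6) = 0.4942/0.8000 = 0.6177
Terminal stock prices: S_uu = 78.4, S_ud = 33.6, S_dd = 14.4
Terminal payoffs (K − S): max(-28.4, 0) = 0, max(16.4, 0) = 16.4, max(35.6, 0) = 35.6
Node u (S = 56): V_u = e^(−0.09)·[0.6177·0.0000 + 0.3823·16.4000] = 5.7298
Node d (S = 24): V_d = e^(−0.09)·[0.6177·16.4000 + 0.3823·35.6000] = 21.6966
Node 0 (S = 40): V_0 = e^(−0.09)·[0.6177·5.7298 + 0.3823·21.6966] = 10.8151

10.82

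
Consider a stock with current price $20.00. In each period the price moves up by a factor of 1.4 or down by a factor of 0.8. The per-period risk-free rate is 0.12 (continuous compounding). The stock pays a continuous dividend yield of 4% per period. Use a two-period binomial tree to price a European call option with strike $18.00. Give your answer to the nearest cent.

Per-period risk-free factor R = e^0.12 = 1.1275; dividend-adjusted growth = e^(0.12−0.04) = 1.0833.
Risk-neutral probability p = (1.0833 − 0.8)/(1.4 − 0.8) = 0.2833/0.6000 = 0.4721
Terminal stock prices: S_uu = 39.2, S_ud = 22.4, S_dd = 12.8
Terminal payoffs (S − K): max(21.2, 0) = 21.2, max(4.4, 0) = 4.4, max(-5.2, 0) = 0
Node u (S = 28): V_u = e^(−0.12)·[0.4721·21.2000 + 0.5279·4.4000] = 10.9375
Node d (S = 16): V_d = e^(−0.12)·[0.4721·4.4000 + 0.5279·0.0000] = 1.8425
Node 0 (S = 20): V_0 = e^(−0.12)·[0.4721·10.9375 + 0.5279·1.8425] = 5.4428

$5.44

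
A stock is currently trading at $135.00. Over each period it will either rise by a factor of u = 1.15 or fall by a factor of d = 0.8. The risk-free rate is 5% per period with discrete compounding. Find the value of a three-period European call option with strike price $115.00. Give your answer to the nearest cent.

$38.95

Risk-neutral probability p = (1 + 0.05 − 0.8)/(1.15 − 0.8) = 0.2500/0.3500 = 0.7143
Terminal stock prices: S_uuu = 205.3, S_uud = 142.8, S_udd = 99.36, S_ddd = 69.12
Terminal payoffs (S − K): max(90.32, 0) = 90.32, max(27.83, 0) = 27.83, max(-15.64, 0) = 0, max(-45.88, 0) = 0
Node uu (S = 178.5): V_uu = 1/1.05·[0.7143·90.3181 + 0.2857·27.8300] = 69.0137
Node ud (S = 124.2): V_ud = 1/1.05·[0.7143·27.8300 + 0.2857·0.0000] = 18.9320
Node dd (S = 86.4): V_dd = 1/1.05·[0.7143·0.0000 + 0.2857·0.0000] = 0.0000
Node u (S = 155.2): V_u = 1/1.05·[0.7143·69.0137 + 0.2857·18.9320] = 52.0996
Node d (S = 108): V_d = 1/1.05·[0.7143·18.9320 + 0.2857·0.0000] = 12.8789
Node 0 (S = 135): V_0 = 1/1.05·[0.7143·52.0996 + 0.2857·12.8789] = 38.9464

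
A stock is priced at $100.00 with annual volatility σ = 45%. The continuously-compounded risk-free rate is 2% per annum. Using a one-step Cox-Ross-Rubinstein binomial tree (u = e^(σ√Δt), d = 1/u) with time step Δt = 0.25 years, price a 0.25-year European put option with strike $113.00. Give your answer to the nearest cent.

CRR parameters: u = e^(σ√Δt) = e^(0.45·√0.25) = 1.2523, d = 1/u = 0.7985
Per-period rate: rΔt = 0.02·0.25 = 0.005, so R = e^0.005 = 1.0050
Risk-neutral probability p = (e^0.005 − 0.7985)/(1.2523 − 0.7985) = 0.2065/0.4538 = 0.4550
Terminal stock prices: S_u = 125.2, S_d = 79.85
Terminal payoffs (K − S): max(-12.23, 0) = 0, max(33.15, 0) = 33.15
Node 0 (S = 100): V_0 = e^(−0.005)·[0.4550·0.0000 + 0.5450·33.1484] = 17.9747

$17.97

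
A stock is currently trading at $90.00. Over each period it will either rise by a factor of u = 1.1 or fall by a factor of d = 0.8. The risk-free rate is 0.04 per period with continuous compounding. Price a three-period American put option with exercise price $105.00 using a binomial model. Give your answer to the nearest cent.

$15.00

Risk-neutral probability p = (e^0.04 − 0.8)/(1.1 − 0.8) = 0.2408/0.3000 = 0.8027
Terminal stock prices: S_uuu = 119.8, S_uud = 87.12, S_udd = 63.36, S_ddd = 46.08
Terminal payoffs (K − S): max(-14.79, 0) = 0, max(17.88, 0) = 17.88, max(41.64, 0) = 41.64, max(58.92, 0) = 58.92
Node uu (S = 108.9): continuation = e^(−0.04)·[0.8027·0.0000 + 0.1973·17.8800] = 3.3894; exercise value = 0.0000 ≤ continuation, so V_uu = 3.3894
Node ud (S = 79.2): continuation = e^(−0.04)·[0.8027·17.8800 + 0.1973·41.6400] = 21.6829; exercise value = 25.8000 > continuation, so V_ud = 25.8000 (exercise)
Node dd (S = 57.6): continuation = e^(−0.04)·[0.8027·41.6400 + 0.1973·58.9200] = 43.2829; exercise value = 47.4000 > continuation, so V_dd = 47.4000 (exercise)
Node u (S = 99): continuation = e^(−0.04)·[0.8027·3.3894 + 0.1973·25.8000] = 7.5046; exercise value = 6.0000 ≤ continuation, so V_u = 7.5046
Node d (S = 72): continuation = e^(−0.04)·[0.8027·25.8000 + 0.1973·47.4000] = 28.8829; exercise value = 33.0000 > continuation, so V_d = 33.0000 (exercise)
Node 0 (S = 90): continuation = e^(−0.04)·[0.8027·7.5046 + 0.1973·33.0000] = 12.0433; exercise value = 15.0000 > continuation, so V_0 = 15.0000 (exercise)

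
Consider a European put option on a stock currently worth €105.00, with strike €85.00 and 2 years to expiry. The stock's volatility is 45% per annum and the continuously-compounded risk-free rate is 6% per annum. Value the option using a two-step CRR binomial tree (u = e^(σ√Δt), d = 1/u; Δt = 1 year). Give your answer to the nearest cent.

CRR parameters: u = e^(σ√Δt) = e^(0.45·√1) = 1.5683, d = 1/u = 0.6376
Per-period rate: rΔt = 0.06·1 = 0.06, so R = e^0.06 = 1.0618
Risk-neutral probability p = (e^0.06 − 0.6376)/(1.5683 − 0.6376) = 0.4242/0.9307 = 0.4558
Terminal stock prices: S_uu = 258.3, S_ud = 105, S_dd = 42.69
Terminal payoffs (K − S): max(-173.3, 0) = 0, max(-20, 0) = 0, max(42.31, 0) = 42.31
Node u (S = 164.7): V_u = e^(−0.06)·[0.4558·0.0000 + 0.5442·0.0000] = 0.0000
Node d (S = 66.95): V_d = e^(−0.06)·[0.4558·0.0000 + 0.5442·42.3102] = 21.6842
Node 0 (S = 105): V_0 = e^(−0.06)·[0.4558·0.0000 + 0.5442·21.6842] = 11.1133

€11.11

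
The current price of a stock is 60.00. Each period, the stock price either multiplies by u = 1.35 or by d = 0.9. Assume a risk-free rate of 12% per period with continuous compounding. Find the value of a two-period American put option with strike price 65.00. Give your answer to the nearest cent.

5.00

Risk-neutral probability p = (e^0.12 − 0.9)/(1.35 − 0.9) = 0.2275/0.4500 = 0.5055
Terminal stock prices: S_uu = 109.4, S_ud = 72.9, S_dd = 48.6
Terminal payoffs (K − S): max(-44.35, 0) = 0, max(-7.9, 0) = 0, max(16.4, 0) = 16.4
Node u (S = 81): continuation = e^(−0.12)·[0.5055·0.0000 + 0.4945·0.0000] = 0.0000; exercise value = 0.0000 ≤ continuation, so V_u = 0.0000
Node d (S = 54): continuation = e^(−0.12)·[0.5055·0.0000 + 0.4945·16.4000] = 7.1920; exercise value = 11.0000 > continuation, so V_d = 11.0000 (exercise)
Node 0 (S = 60): continuation = e^(−0.12)·[0.5055·0.0000 + 0.4945·11.0000] = 4.8239; exercise value = 5.0000 > continuation, so V_0 = 5.0000 (exercise)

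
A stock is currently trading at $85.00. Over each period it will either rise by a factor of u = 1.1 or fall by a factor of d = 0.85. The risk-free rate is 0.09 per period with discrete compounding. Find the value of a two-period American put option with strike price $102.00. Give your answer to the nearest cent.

$17.00

Risk-neutral probability p = (1 + 0.09 − 0.85)/(1.1 − 0.85) = 0.2400/0.2500 = 0.9600
Terminal stock prices: S_uu = 102.9, S_ud = 79.48, S_dd = 61.41
Terminal payoffs (K − S): max(-0.85, 0) = 0, max(22.52, 0) = 22.52, max(40.59, 0) = 40.59
Node u (S = 93.5): continuation = 1/1.09·[0.9600·0.0000 + 0.0400·22.5250] = 0.8266; exercise value = 8.5000 > continuation, so V_u = 8.5000 (exercise)
Node d (S = 72.25): continuation = 1/1.09·[0.9600·22.5250 + 0.0400·40.5875] = 21.3280; exercise value = 29.7500 > continuation, so V_d = 29.7500 (exercise)
Node 0 (S = 85): continuation = 1/1.09·[0.9600·8.5000 + 0.0400·29.7500] = 8.5780; exercise value = 17.0000 > continuation, so V_0 = 17.0000 (exercise)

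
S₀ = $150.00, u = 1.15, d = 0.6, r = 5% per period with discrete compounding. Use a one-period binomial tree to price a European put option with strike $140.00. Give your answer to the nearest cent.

Risk-neutral probability p = (1 + 0.05 − 0.6)/(1.15 − 0.6) = 0.4500/0.5500 = 0.8182
Terminal stock prices: S_u = 172.5, S_d = 90
Terminal payoffs (K − S): max(-32.5, 0) = 0, max(50, 0) = 50
Node 0 (S = 150): V_0 = 1/1.05·[0.8182·0.0000 + 0.1818·50.0000] = 8.6580

$8.66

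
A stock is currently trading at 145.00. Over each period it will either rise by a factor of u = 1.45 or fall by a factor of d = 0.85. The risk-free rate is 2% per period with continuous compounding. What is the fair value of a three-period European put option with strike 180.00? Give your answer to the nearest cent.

Risk-neutral probability p = (e^0.02 − 0.85)/(1.45 − 0.85) = 0.1702/0.6000 = 0.2837
Terminal stock prices: S_uuu = 442.1, S_uud = 259.1, S_udd = 151.9, S_ddd = 89.05
Terminal payoffs (K − S): max(-262.1, 0) = 0, max(-79.13, 0) = 0, max(28.09, 0) = 28.09, max(90.95, 0) = 90.95
Node uu (S = 304.9): V_uu = e^(−0.02)·[0.2837·0.0000 + 0.7163·0.0000] = 0.0000
Node ud (S = 178.7): V_ud = e^(−0.02)·[0.2837·0.0000 + 0.7163·28.0944] = 19.7264
Node dd (S = 104.8): V_dd = e^(−0.02)·[0.2837·28.0944 + 0.7163·90.9519] = 71.6733
Node u (S = 210.2): V_u = e^(−0.02)·[0.2837·0.0000 + 0.7163·19.7264] = 13.8508
Node d (S = 123.2): V_d = e^(−0.02)·[0.2837·19.7264 + 0.7163·71.6733] = 55.8101
Node 0 (S = 145): V_0 = e^(−0.02)·[0.2837·13.8508 + 0.7163·55.8101] = 43.0381

43.04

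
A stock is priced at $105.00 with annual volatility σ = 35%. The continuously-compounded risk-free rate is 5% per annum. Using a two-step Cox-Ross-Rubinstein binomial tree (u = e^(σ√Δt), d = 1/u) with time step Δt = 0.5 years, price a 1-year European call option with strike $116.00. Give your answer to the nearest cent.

CRR parameters: u = e^(σ√Δt) = e^(0.35·√0.5) = 1.2808, d = 1/u = 0.7808
Per-period rate: rΔt = 0.05·0.5 = 0.025, so R = e^0.025 = 1.0253
Risk-neutral probability p = (e^0.025 − 0.7808)/(1.2808 − 0.7808) = 0.2446/0.5000 = 0.4891
Terminal stock prices: S_uu = 172.2, S_ud = 105, S_dd = 64.01
Terminal payoffs (S − K): max(56.25, 0) = 56.25, max(-11, 0) = 0, max(-51.99, 0) = 0
Node u (S = 134.5): V_u = e^(−0.025)·[0.4891·56.2480 + 0.5109·0.0000] = 26.8299
Node d (S = 81.98): V_d = e^(−0.025)·[0.4891·0.0000 + 0.5109·0.0000] = 0.0000
Node 0 (S = 105): V_0 = e^(−0.025)·[0.4891·26.8299 + 0.5109·0.0000] = 12.7977

$12.80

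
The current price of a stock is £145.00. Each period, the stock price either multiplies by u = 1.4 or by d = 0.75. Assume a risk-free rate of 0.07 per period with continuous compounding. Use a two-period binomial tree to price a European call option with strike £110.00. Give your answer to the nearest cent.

£55.65

Risk-neutral probability p = (e^0.07 − 0.75)/(1.4 − 0.75) = 0.3225/0.6500 = 0.4962
Terminal stock prices: S_uu = 284.2, S_ud = 152.2, S_dd = 81.56
Terminal payoffs (S − K): max(174.2, 0) = 174.2, max(42.25, 0) = 42.25, max(-28.44, 0) = 0
Node u (S = 203): V_u = e^(−0.07)·[0.4962·174.2000 + 0.5038·42.2500] = 100.4367
Node d (S = 108.8): V_d = e^(−0.07)·[0.4962·42.2500 + 0.5038·0.0000] = 19.5458
Node 0 (S = 145): V_0 = e^(−0.07)·[0.4962·100.4367 + 0.5038·19.5458] = 55.6463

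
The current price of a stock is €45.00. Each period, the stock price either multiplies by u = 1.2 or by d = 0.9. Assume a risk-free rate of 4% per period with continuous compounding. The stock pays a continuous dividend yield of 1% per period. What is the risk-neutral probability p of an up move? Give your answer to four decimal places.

Per-period risk-free factor R = e^0.04 = 1.0408; dividend-adjusted growth = e^(0.04−0.01) = 1.0305.
Risk-neutral probability p = (1.0305 − 0.9)/(1.2 − 0.9) = 0.1305/0.3000 = 0.4348

p = 0.4348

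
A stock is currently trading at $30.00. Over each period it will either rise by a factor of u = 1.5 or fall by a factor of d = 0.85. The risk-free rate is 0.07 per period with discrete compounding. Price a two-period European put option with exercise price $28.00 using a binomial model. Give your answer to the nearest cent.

$2.42

Risk-neutral probability p = (1 + 0.07 − 0.85)/(1.5 − 0.85) = 0.2200/0.6500 = 0.3385
Terminal stock prices: S_uu = 67.5, S_ud = 38.25, S_dd = 21.67
Terminal payoffs (K − S): max(-39.5, 0) = 0, max(-10.25, 0) = 0, max(6.325, 0) = 6.325
Node u (S = 45): V_u = 1/1.07·[0.3385·0.0000 + 0.6615·0.0000] = 0.0000
Node d (S = 25.5): V_d = 1/1.07·[0.3385·0.0000 + 0.6615·6.3250] = 3.9105
Node 0 (S = 30): V_0 = 1/1.07·[0.3385·0.0000 + 0.6615·3.9105] = 2.4177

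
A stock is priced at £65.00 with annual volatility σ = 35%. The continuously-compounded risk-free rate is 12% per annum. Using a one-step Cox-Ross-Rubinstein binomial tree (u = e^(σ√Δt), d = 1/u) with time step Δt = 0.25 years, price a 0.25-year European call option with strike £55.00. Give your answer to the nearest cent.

£11.82

CRR parameters: u = e^(σ√Δt) = e^(0.35·√0.25) = 1.1912, d = 1/u = 0.8395
Per-period rate: rΔt = 0.12·0.25 = 0.03, so R = e^0.03 = 1.0305
Risk-neutral probability p = (e^0.03 − 0.8395)/(1.1912 − 0.8395) = 0.1910/0.3518 = 0.5429
Terminal stock prices: S_u = 77.43, S_d = 54.56
Terminal payoffs (S − K): max(22.43, 0) = 22.43, max(-0.4353, 0) = 0
Node 0 (S = 65): V_0 = e^(−0.03)·[0.5429·22.4310 + 0.4571·0.0000] = 11.8186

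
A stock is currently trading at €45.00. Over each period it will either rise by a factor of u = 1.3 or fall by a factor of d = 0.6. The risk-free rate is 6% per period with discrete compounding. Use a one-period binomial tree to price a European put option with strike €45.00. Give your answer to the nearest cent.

Risk-neutral probability p = (1 + 0.06 − 0.6)/(1.3 − 0.6) = 0.4600/0.7000 = 0.6571
Terminal stock prices: S_u = 58.5, S_d = 27
Terminal payoffs (K − S): max(-13.5, 0) = 0, max(18, 0) = 18
Node 0 (S = 45): V_0 = 1/1.06·[0.6571·0.0000 + 0.3429·18.0000] = 5.8221

€5.82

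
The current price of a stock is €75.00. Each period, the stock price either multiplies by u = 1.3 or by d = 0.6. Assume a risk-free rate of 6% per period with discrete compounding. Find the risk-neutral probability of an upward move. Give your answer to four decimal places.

p = 0.6571

Risk-neutral probability p = (1 + 0.06 − 0.6)/(1.3 − 0.6) = 0.4600/0.7000 = 0.6571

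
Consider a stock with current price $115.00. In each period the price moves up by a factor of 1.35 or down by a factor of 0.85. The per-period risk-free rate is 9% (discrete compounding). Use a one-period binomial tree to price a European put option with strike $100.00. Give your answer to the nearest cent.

Risk-neutral probability p = (1 + 0.09 − 0.85)/(1.35 − 0.85) = 0.2400/0.5000 = 0.4800
Terminal stock prices: S_u = 155.2, S_d = 97.75
Terminal payoffs (K − S): max(-55.25, 0) = 0, max(2.25, 0) = 2.25
Node 0 (S = 115): V_0 = 1/1.09·[0.4800·0.0000 + 0.5200·2.2500] = 1.0734

$1.07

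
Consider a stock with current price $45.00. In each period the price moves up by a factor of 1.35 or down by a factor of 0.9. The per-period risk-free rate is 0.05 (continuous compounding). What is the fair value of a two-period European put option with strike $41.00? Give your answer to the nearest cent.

$1.81

Risk-neutral probability p = (e^0.05 − 0.9)/(1.35 − 0.9) = 0.1513/0.4500 = 0.3362
Terminal stock prices: S_uu = 82.01, S_ud = 54.68, S_dd = 36.45
Terminal payoffs (K − S): max(-41.01, 0) = 0, max(-13.68, 0) = 0, max(4.55, 0) = 4.55
Node u (S = 60.75): V_u = e^(−0.05)·[0.3362·0.0000 + 0.6638·0.0000] = 0.0000
Node d (S = 40.5): V_d = e^(−0.05)·[0.3362·0.0000 + 0.6638·4.5500] = 2.8732
Node 0 (S = 45): V_0 = e^(−0.05)·[0.3362·0.0000 + 0.6638·2.8732] = 1.8143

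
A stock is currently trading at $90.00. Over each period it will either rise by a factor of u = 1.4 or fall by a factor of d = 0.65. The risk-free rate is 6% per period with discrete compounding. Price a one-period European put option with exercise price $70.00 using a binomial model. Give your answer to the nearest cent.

Risk-neutral probability p = (1 + 0.06 − 0.65)/(1.4 − 0.65) = 0.4100/0.7500 = 0.5467
Terminal stock prices: S_u = 126, S_d = 58.5
Terminal payoffs (K − S): max(-56, 0) = 0, max(11.5, 0) = 11.5
Node 0 (S = 90): V_0 = 1/1.06·[0.5467·0.0000 + 0.4533·11.5000] = 4.9182

$4.92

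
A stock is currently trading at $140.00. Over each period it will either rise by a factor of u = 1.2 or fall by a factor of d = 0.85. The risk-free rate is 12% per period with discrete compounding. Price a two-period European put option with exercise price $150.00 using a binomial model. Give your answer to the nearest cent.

Risk-neutral probability p = (1 + 0.12 − 0.85)/(1.2 − 0.85) = 0.2700/0.3500 = 0.7714
Terminal stock prices: S_uu = 201.6, S_ud = 142.8, S_dd = 101.1
Terminal payoffs (K − S): max(-51.6, 0) = 0, max(7.2, 0) = 7.2, max(48.85, 0) = 48.85
Node u (S = 168): V_u = 1/1.12·[0.7714·0.0000 + 0.2286·7.2000] = 1.4694
Node d (S = 119): V_d = 1/1.12·[0.7714·7.2000 + 0.2286·48.8500] = 14.9286
Node 0 (S = 140): V_0 = 1/1.12·[0.7714·1.4694 + 0.2286·14.9286] = 4.0587

$4.06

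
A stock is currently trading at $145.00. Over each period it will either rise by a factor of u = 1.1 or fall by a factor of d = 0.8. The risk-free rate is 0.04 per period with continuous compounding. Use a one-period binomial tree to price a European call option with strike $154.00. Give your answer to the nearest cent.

$4.24

Risk-neutral probability p = (e^0.04 − 0.8)/(1.1 − 0.8) = 0.2408/0.3000 = 0.8027
Terminal stock prices: S_u = 159.5, S_d = 116
Terminal payoffs (S − K): max(5.5, 0) = 5.5, max(-38, 0) = 0
Node 0 (S = 145): V_0 = e^(−0.04)·[0.8027·5.5000 + 0.1973·0.0000] = 4.2418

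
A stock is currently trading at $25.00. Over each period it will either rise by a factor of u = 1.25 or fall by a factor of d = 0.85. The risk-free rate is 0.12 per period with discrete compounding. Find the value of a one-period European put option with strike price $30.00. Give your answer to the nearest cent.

$2.54

Risk-neutral probability p = (1 + 0.12 − 0.85)/(1.25 − 0.85) = 0.2700/0.4000 = 0.6750
Terminal stock prices: S_u = 31.25, S_d = 21.25
Terminal payoffs (K − S): max(-1.25, 0) = 0, max(8.75, 0) = 8.75
Node 0 (S = 25): V_0 = 1/1.12·[0.6750·0.0000 + 0.3250·8.7500] = 2.5391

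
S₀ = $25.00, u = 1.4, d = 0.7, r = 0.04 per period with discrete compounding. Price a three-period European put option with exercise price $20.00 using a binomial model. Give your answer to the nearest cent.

$2.36

Risk-neutral probability p = (1 + 0.04 − 0.7)/(1.4 − 0.7) = 0.3400/0.7000 = 0.4857
Terminal stock prices: S_uuu = 68.6, S_uud = 34.3, S_udd = 17.15, S_ddd = 8.575
Terminal payoffs (K − S): max(-48.6, 0) = 0, max(-14.3, 0) = 0, max(2.85, 0) = 2.85, max(11.43, 0) = 11.43
Node uu (S = 49): V_uu = 1/1.04·[0.4857·0.0000 + 0.5143·0.0000] = 0.0000
Node ud (S = 24.5): V_ud = 1/1.04·[0.4857·0.0000 + 0.5143·2.8500] = 1.4093
Node dd (S = 12.25): V_dd = 1/1.04·[0.4857·2.8500 + 0.5143·11.4250] = 6.9808
Node u (S = 35): V_u = 1/1.04·[0.4857·0.0000 + 0.5143·1.4093] = 0.6969
Node d (S = 17.5): V_d = 1/1.04·[0.4857·1.4093 + 0.5143·6.9808] = 4.1102
Node 0 (S = 25): V_0 = 1/1.04·[0.4857·0.6969 + 0.5143·4.1102] = 2.3580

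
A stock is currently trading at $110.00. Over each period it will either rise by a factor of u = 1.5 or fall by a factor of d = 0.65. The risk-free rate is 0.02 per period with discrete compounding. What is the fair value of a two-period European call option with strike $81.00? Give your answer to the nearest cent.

$42.73

Risk-neutral probability p = (1 + 0.02 − 0.65)/(1.5 − 0.65) = 0.3700/0.8500 = 0.4353
Terminal stock prices: S_uu = 247.5, S_ud = 107.2, S_dd = 46.48
Terminal payoffs (S − K): max(166.5, 0) = 166.5, max(26.25, 0) = 26.25, max(-34.52, 0) = 0
Node u (S = 165): V_u = 1/1.02·[0.4353·166.5000 + 0.5647·26.2500] = 85.5882
Node d (S = 71.5): V_d = 1/1.02·[0.4353·26.2500 + 0.5647·0.0000] = 11.2024
Node 0 (S = 110): V_0 = 1/1.02·[0.4353·85.5882 + 0.5647·11.2024] = 42.7276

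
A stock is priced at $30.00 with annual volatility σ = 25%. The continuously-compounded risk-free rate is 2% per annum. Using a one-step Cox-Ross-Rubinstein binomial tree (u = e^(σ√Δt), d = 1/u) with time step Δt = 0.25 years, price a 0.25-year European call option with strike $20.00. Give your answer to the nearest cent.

$10.10

CRR parameters: u = e^(σ√Δt) = e^(0.25·√0.25) = 1.1331, d = 1/u = 0.8825
Per-period rate: rΔt = 0.02·0.25 = 0.005, so R = e^0.005 = 1.0050
Risk-neutral probability p = (e^0.005 − 0.8825)/(1.1331 − 0.8825) = 0.1225/0.2507 = 0.4888
Terminal stock prices: S_u = 33.99, S_d = 26.47
Terminal payoffs (S − K): max(13.99, 0) = 13.99, max(6.475, 0) = 6.475
Node 0 (S = 30): V_0 = e^(−0.005)·[0.4888·13.9945 + 0.5112·6.4749] = 10.0998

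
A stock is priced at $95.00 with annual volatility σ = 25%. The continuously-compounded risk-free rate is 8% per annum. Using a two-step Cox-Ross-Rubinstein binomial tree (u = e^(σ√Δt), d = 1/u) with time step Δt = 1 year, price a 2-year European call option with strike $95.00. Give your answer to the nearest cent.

CRR parameters: u = e^(σ√Δt) = e^(0.25·√1) = 1.2840, d = 1/u = 0.7788
Per-period rate: rΔt = 0.08·1 = 0.08, so R = e^0.08 = 1.0833
Risk-neutral probability p = (e^0.08 − 0.7788)/(1.2840 − 0.7788) = 0.3045/0.5052 = 0.6027
Terminal stock prices: S_uu = 156.6, S_ud = 95, S_dd = 57.62
Terminal payoffs (S − K): max(61.63, 0) = 61.63, max(0, 0) = 0, max(-37.38, 0) = 0
Node u (S = 122): V_u = e^(−0.08)·[0.6027·61.6285 + 0.3973·0.0000] = 34.2864
Node d (S = 73.99): V_d = e^(−0.08)·[0.6027·0.0000 + 0.3973·0.0000] = 0.0000
Node 0 (S = 95): V_0 = e^(−0.08)·[0.6027·34.2864 + 0.3973·0.0000] = 19.0748

$19.07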